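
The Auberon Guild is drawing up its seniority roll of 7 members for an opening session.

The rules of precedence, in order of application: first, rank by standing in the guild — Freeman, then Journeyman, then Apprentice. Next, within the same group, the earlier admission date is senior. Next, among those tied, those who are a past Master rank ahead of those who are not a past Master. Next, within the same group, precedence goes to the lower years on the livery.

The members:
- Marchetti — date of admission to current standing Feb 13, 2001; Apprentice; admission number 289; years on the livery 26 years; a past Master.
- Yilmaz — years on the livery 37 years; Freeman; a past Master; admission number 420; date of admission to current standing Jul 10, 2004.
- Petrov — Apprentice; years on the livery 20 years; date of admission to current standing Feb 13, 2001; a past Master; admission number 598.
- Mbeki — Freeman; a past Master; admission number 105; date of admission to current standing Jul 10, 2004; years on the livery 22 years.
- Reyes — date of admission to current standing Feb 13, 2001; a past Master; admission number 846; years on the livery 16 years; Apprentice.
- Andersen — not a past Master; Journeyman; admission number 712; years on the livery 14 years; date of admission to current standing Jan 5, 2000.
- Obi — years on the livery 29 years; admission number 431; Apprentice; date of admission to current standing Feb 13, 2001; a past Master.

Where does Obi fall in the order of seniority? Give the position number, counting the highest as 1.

7

By standing in the guild: Mbeki and Yilmaz (Freeman); then Andersen (Journeyman); then Reyes, Petrov, Marchetti and Obi (Apprentice).
Mbeki and Yilmaz both have date of admission to current standing Jul 10, 2004, so the next rule applies.
Mbeki and Yilmaz are each a past Master, so the next rule applies.
Among Mbeki and Yilmaz, by years on the livery (lower first): Mbeki (22 years) before Yilmaz (37 years).
Reyes, Petrov, Marchetti and Obi all have date of admission to current standing Feb 13, 2001, so the next rule applies.
Reyes, Petrov, Marchetti and Obi are each a past Master, so the next rule applies.
Among Reyes, Petrov, Marchetti and Obi, by years on the livery (lower first): Reyes (16 years) before Petrov (20 years) before Marchetti (26 years) before Obi (29 years).
Order: Mbeki, Yilmaz, Andersen, Reyes, Petrov, Marchetti, Obi. So position 7.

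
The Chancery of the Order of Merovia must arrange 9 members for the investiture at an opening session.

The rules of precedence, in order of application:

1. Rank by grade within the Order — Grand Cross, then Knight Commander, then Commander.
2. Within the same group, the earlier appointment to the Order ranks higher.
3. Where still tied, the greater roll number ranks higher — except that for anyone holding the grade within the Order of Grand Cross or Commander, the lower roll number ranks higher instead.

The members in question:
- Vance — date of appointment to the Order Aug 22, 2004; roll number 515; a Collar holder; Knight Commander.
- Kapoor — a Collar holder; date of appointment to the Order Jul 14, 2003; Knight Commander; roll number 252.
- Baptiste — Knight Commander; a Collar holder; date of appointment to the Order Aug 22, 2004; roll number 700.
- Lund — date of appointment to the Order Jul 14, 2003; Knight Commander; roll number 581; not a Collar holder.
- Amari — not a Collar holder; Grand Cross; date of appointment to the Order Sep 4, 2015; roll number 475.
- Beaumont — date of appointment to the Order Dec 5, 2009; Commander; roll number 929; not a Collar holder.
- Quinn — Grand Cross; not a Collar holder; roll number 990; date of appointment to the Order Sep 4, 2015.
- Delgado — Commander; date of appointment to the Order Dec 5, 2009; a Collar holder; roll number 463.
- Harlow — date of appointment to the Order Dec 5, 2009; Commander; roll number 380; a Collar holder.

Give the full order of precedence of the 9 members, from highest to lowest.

By grade within the Order: Amari and Quinn (Grand Cross); then Lund, Kapoor, Baptiste and Vance (Knight Commander); then Harlow, Delgado and Beaumont (Commander).
Amari and Quinn both have date of appointment to the Order Sep 4, 2015, so the next rule applies.
Among Amari and Quinn, by roll number (lower first) (reversed rule for this group): Amari (475) before Quinn (990).
Among Lund, Kapoor, Baptiste and Vance, by date of appointment to the Order (earlier first): Lund and Kapoor (Jul 14, 2003) before Baptiste and Vance (Aug 22, 2004).
Among Lund and Kapoor, by roll number (higher first): Lund (581) before Kapoor (252).
Among Baptiste and Vance, by roll number (higher first): Baptiste (700) before Vance (515).
Harlow, Delgado and Beaumont all have date of appointment to the Order Dec 5, 2009, so the next rule applies.
Among Harlow, Delgado and Beaumont, by roll number (lower first) (reversed rule for this group): Harlow (380) before Delgado (463) before Beaumont (929).
Full order: Amari, Quinn, Lund, Kapoor, Baptiste, Vance, Harlow, Delgado, Beaumont.

Amari, Quinn, Lund, Kapoor, Baptiste, Vance, Harlow, Delgado, Beaumont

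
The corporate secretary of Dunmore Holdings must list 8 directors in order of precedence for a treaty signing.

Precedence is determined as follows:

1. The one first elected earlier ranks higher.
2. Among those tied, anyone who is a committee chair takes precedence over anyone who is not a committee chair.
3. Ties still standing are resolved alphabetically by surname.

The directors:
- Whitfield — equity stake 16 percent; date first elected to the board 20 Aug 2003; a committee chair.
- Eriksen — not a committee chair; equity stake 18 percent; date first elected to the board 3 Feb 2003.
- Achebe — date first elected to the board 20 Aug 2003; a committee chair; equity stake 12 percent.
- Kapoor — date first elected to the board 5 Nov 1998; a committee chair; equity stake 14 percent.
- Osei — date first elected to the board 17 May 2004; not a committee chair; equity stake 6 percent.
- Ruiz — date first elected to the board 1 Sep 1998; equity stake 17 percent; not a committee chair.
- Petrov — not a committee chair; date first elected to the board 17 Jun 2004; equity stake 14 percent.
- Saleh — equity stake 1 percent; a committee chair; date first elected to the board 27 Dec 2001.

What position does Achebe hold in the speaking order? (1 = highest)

By date first elected to the board (earlier first): Ruiz (1 Sep 1998); then Kapoor (5 Nov 1998); then Saleh (27 Dec 2001); then Eriksen (3 Feb 2003); then Achebe and Whitfield (both 20 Aug 2003); then Osei (17 May 2004); then Petrov (17 Jun 2004).
Achebe and Whitfield are each a committee chair, so the next rule applies.
Among Achebe and Whitfield, alphabetically by surname: Achebe before Whitfield.
Order: Ruiz, Kapoor, Saleh, Eriksen, Achebe, Whitfield, Osei, Petrov. So position 5.

5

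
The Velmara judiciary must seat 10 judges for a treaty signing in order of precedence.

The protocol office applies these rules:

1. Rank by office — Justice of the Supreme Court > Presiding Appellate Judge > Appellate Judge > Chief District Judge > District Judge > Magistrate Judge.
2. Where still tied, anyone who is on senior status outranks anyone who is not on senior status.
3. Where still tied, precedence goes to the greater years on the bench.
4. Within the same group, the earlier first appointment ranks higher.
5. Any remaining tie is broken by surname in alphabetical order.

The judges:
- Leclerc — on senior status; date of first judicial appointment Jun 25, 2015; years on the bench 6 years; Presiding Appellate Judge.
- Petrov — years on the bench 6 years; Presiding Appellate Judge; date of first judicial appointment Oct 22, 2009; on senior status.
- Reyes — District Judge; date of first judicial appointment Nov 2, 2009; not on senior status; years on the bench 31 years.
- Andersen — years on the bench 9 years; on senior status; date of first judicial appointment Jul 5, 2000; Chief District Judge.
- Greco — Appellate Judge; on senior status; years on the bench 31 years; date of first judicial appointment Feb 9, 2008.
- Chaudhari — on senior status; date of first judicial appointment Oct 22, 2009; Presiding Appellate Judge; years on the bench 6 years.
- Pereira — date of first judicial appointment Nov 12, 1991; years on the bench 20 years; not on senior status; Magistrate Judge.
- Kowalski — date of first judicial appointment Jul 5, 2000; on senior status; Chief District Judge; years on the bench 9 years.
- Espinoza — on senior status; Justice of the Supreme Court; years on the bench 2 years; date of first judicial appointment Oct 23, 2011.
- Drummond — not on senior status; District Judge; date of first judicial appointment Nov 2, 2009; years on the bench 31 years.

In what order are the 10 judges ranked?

Espinoza, Chaudhari, Petrov, Leclerc, Greco, Andersen, Kowalski, Drummond, Reyes, Pereira

By office: Espinoza (Justice of the Supreme Court); then Chaudhari, Petrov and Leclerc (Presiding Appellate Judge); then Greco (Appellate Judge); then Andersen and Kowalski (Chief District Judge); then Drummond and Reyes (District Judge); then Pereira (Magistrate Judge).
Chaudhari, Petrov and Leclerc are each on senior status, so the next rule applies.
Chaudhari, Petrov and Leclerc all have years on the bench 6 years, so the next rule applies.
Among Chaudhari, Petrov and Leclerc, by date of first judicial appointment (earlier first): Chaudhari and Petrov (Oct 22, 2009) before Leclerc (Jun 25, 2015).
Among Chaudhari and Petrov, alphabetically by surname: Chaudhari before Petrov.
Andersen and Kowalski are each on senior status, so the next rule applies.
Andersen and Kowalski both have years on the bench 9 years, so the next rule applies.
Andersen and Kowalski both have date of first judicial appointment Jul 5, 2000, so the next rule applies.
Among Andersen and Kowalski, alphabetically by surname: Andersen before Kowalski.
Drummond and Reyes are each not on senior status, so the next rule applies.
Drummond and Reyes both have years on the bench 31 years, so the next rule applies.
Drummond and Reyes both have date of first judicial appointment Nov 2, 2009, so the next rule applies.
Among Drummond and Reyes, alphabetically by surname: Drummond before Reyes.
Full order: Espinoza, Chaudhari, Petrov, Leclerc, Greco, Andersen, Kowalski, Drummond, Reyes, Pereira.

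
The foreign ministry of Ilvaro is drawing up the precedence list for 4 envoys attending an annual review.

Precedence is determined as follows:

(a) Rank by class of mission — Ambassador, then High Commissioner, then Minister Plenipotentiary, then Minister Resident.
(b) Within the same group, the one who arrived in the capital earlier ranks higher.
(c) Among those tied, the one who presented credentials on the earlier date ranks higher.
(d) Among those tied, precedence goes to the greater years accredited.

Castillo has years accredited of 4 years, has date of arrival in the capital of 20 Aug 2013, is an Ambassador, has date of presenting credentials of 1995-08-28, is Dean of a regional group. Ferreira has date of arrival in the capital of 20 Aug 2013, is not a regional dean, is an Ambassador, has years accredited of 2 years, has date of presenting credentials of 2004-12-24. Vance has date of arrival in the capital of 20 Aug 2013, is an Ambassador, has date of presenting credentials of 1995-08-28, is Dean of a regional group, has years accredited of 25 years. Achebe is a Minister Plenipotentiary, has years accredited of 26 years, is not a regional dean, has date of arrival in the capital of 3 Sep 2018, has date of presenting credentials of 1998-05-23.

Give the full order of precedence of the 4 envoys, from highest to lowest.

Vance, Castillo, Ferreira, Achebe

By class of mission: Vance, Castillo and Ferreira (Ambassador); then Achebe (Minister Plenipotentiary).
Vance, Castillo and Ferreira all have date of arrival in the capital 20 Aug 2013, so the next rule applies.
Among Vance, Castillo and Ferreira, by date of presenting credentials (earlier first): Vance and Castillo (1995-08-28) before Ferreira (2004-12-24).
Among Vance and Castillo, by years accredited (higher first): Vance (25 years) before Castillo (4 years).
Full order: Vance, Castillo, Ferreira, Achebe.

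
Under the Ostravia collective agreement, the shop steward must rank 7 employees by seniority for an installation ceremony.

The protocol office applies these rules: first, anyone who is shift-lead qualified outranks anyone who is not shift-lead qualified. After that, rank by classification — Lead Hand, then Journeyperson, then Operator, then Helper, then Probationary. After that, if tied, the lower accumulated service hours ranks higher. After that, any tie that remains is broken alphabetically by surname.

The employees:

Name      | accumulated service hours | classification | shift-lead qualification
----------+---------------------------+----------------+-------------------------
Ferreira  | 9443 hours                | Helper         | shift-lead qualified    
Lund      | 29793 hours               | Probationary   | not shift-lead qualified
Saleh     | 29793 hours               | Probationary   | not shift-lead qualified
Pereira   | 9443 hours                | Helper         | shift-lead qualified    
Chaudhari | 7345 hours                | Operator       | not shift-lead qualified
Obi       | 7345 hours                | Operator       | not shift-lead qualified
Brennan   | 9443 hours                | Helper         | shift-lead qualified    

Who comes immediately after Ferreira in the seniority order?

By the first rule: Brennan, Ferreira and Pereira (each shift-lead qualified); then Chaudhari, Obi, Lund and Saleh (each not shift-lead qualified).
Brennan, Ferreira and Pereira are each Helper, so the next rule applies.
Brennan, Ferreira and Pereira all have accumulated service hours 9443 hours, so the next rule applies.
Among Brennan, Ferreira and Pereira, alphabetically by surname: Brennan before Ferreira before Pereira.
Among Chaudhari, Obi, Lund and Saleh, by classification: Chaudhari and Obi (Operator) before Lund and Saleh (Probationary).
Chaudhari and Obi both have accumulated service hours 7345 hours, so the next rule applies.
Among Chaudhari and Obi, alphabetically by surname: Chaudhari before Obi.
Lund and Saleh both have accumulated service hours 29793 hours, so the next rule applies.
Among Lund and Saleh, alphabetically by surname: Lund before Saleh.
Order: Brennan, Ferreira, Pereira, Chaudhari, Obi, Lund, Saleh.

Pereira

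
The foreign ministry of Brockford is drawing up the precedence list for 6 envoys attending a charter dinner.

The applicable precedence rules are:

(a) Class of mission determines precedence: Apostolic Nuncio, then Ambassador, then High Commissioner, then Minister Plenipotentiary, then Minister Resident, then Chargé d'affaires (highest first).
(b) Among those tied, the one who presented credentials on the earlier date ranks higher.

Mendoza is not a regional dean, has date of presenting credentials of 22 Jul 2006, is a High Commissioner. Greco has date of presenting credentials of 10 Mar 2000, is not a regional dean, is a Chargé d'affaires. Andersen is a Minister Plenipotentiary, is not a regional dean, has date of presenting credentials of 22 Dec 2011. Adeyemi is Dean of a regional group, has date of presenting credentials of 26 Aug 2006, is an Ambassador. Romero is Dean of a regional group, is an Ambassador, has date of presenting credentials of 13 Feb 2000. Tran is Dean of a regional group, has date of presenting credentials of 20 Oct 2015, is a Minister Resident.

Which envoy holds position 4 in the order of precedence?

Andersen

By class of mission: Romero and Adeyemi (Ambassador); then Mendoza (High Commissioner); then Andersen (Minister Plenipotentiary); then Tran (Minister Resident); then Greco (Chargé d'affaires).
Among Romero and Adeyemi, by date of presenting credentials (earlier first): Romero (13 Feb 2000) before Adeyemi (26 Aug 2006).
Order: Romero, Adeyemi, Mendoza, Andersen, Tran, Greco.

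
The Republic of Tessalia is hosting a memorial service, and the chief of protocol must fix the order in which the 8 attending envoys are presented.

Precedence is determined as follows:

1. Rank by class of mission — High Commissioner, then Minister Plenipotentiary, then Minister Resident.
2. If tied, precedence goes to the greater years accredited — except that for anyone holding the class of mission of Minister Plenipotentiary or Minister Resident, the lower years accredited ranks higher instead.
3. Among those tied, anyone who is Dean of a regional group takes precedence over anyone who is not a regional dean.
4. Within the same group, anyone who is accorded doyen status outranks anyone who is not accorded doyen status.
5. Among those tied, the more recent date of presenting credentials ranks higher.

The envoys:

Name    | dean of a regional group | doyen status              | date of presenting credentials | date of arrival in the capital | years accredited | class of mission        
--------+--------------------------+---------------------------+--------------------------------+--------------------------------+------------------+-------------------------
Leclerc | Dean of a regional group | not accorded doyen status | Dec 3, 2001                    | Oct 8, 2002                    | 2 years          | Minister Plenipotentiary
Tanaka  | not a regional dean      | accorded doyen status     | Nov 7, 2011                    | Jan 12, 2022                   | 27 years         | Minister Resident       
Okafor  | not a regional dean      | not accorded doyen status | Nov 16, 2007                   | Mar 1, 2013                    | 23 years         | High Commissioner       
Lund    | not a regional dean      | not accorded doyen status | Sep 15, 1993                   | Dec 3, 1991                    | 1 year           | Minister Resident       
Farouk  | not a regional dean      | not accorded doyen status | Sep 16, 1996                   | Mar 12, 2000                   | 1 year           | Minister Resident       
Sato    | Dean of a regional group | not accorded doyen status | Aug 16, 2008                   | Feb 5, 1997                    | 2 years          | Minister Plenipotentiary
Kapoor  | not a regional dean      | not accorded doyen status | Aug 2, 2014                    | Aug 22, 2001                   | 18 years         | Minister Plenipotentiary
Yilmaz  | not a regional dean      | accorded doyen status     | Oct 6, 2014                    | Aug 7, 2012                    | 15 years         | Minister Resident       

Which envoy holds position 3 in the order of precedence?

By class of mission: Okafor (High Commissioner); then Sato, Leclerc and Kapoor (Minister Plenipotentiary); then Farouk, Lund, Yilmaz and Tanaka (Minister Resident).
Among Sato, Leclerc and Kapoor, by years accredited (lower first) (reversed rule for this group): Sato and Leclerc (2 years) before Kapoor (18 years).
Sato and Leclerc are each Dean of a regional group, so the next rule applies.
Sato and Leclerc are each not accorded doyen status, so the next rule applies.
Among Sato and Leclerc, by date of presenting credentials (later first): Sato (Aug 16, 2008) before Leclerc (Dec 3, 2001).
Among Farouk, Lund, Yilmaz and Tanaka, by years accredited (lower first) (reversed rule for this group): Farouk and Lund (1 year) before Yilmaz (15 years) before Tanaka (27 years).
Farouk and Lund are each not a regional dean, so the next rule applies.
Farouk and Lund are each not accorded doyen status, so the next rule applies.
Among Farouk and Lund, by date of presenting credentials (later first): Farouk (Sep 16, 1996) before Lund (Sep 15, 1993).
Order: Okafor, Sato, Leclerc, Kapoor, Farouk, Lund, Yilmaz, Tanaka.

Leclerc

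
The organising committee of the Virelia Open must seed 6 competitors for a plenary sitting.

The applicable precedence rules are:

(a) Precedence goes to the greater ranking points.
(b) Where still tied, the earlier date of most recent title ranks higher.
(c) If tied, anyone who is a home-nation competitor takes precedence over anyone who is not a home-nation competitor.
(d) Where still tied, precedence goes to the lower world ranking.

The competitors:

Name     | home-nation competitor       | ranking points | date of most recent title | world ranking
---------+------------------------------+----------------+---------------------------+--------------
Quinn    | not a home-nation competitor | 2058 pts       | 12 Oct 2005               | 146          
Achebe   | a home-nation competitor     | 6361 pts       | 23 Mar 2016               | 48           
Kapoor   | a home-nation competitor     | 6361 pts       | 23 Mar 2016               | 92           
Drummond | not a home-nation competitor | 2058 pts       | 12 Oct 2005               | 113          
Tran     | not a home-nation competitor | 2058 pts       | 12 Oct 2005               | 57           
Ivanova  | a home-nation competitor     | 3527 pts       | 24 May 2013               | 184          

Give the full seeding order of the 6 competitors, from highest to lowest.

By ranking points (higher first): Achebe and Kapoor (both 6361 pts); then Ivanova (3527 pts); then Tran, Drummond and Quinn (each 2058 pts).
Achebe and Kapoor both have date of most recent title 23 Mar 2016, so the next rule applies.
Achebe and Kapoor are each a home-nation competitor, so the next rule applies.
Among Achebe and Kapoor, by world ranking (lower first): Achebe (48) before Kapoor (92).
Tran, Drummond and Quinn all have date of most recent title 12 Oct 2005, so the next rule applies.
Tran, Drummond and Quinn are each not a home-nation competitor, so the next rule applies.
Among Tran, Drummond and Quinn, by world ranking (lower first): Tran (57) before Drummond (113) before Quinn (146).
Full order: Achebe, Kapoor, Ivanova, Tran, Drummond, Quinn.

Achebe, Kapoor, Ivanova, Tran, Drummond, Quinn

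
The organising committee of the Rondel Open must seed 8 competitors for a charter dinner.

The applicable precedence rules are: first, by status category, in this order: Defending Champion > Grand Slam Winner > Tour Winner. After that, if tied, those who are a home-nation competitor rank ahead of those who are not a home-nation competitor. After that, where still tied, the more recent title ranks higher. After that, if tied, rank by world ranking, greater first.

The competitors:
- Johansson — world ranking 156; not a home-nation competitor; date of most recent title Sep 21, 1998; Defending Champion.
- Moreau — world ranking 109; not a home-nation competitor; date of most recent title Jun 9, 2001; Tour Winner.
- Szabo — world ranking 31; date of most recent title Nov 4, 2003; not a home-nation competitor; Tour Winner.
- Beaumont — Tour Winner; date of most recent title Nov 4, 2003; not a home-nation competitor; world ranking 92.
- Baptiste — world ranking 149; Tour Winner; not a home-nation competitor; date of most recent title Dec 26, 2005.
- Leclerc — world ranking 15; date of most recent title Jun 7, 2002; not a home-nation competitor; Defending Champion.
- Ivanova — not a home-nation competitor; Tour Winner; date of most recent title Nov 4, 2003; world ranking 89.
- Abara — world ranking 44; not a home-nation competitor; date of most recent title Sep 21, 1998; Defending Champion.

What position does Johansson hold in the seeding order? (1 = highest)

By status category: Leclerc, Johansson and Abara (Defending Champion); then Baptiste, Beaumont, Ivanova, Szabo and Moreau (Tour Winner).
Leclerc, Johansson and Abara are each not a home-nation competitor, so the next rule applies.
Among Leclerc, Johansson and Abara, by date of most recent title (later first): Leclerc (Jun 7, 2002) before Johansson and Abara (Sep 21, 1998).
Among Johansson and Abara, by world ranking (higher first): Johansson (156) before Abara (44).
Baptiste, Beaumont, Ivanova, Szabo and Moreau are each not a home-nation competitor, so the next rule applies.
Among Baptiste, Beaumont, Ivanova, Szabo and Moreau, by date of most recent title (later first): Baptiste (Dec 26, 2005) before Beaumont, Ivanova and Szabo (Nov 4, 2003) before Moreau (Jun 9, 2001).
Among Beaumont, Ivanova and Szabo, by world ranking (higher first): Beaumont (92) before Ivanova (89) before Szabo (31).
Order: Leclerc, Johansson, Abara, Baptiste, Beaumont, Ivanova, Szabo, Moreau. So position 2.

2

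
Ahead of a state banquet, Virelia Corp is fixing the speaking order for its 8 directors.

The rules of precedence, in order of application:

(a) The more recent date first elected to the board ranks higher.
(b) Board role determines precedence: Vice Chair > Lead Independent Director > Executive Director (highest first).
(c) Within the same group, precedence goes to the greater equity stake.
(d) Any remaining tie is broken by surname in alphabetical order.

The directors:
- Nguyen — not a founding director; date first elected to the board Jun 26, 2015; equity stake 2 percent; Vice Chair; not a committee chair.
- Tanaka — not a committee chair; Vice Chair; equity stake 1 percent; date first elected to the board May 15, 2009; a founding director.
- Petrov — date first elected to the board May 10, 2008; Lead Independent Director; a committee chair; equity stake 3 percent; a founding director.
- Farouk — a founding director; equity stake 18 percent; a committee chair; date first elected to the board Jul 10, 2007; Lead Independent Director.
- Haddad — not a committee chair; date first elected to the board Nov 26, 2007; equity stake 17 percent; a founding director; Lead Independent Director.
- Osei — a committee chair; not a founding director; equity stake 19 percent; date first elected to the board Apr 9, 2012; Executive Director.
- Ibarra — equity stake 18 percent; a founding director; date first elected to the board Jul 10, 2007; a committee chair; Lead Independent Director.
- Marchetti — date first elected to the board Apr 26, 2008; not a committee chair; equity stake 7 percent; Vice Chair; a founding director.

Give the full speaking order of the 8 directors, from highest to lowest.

Nguyen, Osei, Tanaka, Petrov, Marchetti, Haddad, Farouk, Ibarra

By date first elected to the board (later first): Nguyen (Jun 26, 2015); then Osei (Apr 9, 2012); then Tanaka (May 15, 2009); then Petrov (May 10, 2008); then Marchetti (Apr 26, 2008); then Haddad (Nov 26, 2007); then Farouk and Ibarra (both Jul 10, 2007).
Farouk and Ibarra are each Lead Independent Director, so the next rule applies.
Farouk and Ibarra both have equity stake 18 percent, so the next rule applies.
Among Farouk and Ibarra, alphabetically by surname: Farouk before Ibarra.
Full order: Nguyen, Osei, Tanaka, Petrov, Marchetti, Haddad, Farouk, Ibarra.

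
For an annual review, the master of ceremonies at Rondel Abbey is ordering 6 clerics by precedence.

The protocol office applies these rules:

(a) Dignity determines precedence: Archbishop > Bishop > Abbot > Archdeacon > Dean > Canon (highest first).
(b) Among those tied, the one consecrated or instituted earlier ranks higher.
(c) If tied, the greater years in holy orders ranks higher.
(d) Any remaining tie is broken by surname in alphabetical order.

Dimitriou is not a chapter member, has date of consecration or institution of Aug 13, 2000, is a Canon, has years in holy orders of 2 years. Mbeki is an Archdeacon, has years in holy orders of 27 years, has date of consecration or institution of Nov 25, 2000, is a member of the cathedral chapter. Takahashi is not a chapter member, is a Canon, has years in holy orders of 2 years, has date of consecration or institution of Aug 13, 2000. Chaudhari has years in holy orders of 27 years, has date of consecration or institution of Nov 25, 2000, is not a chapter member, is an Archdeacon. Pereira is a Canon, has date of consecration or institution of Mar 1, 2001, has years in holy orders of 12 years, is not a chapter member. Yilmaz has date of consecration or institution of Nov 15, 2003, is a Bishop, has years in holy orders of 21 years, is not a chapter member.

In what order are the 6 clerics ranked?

By dignity: Yilmaz (Bishop); then Chaudhari and Mbeki (Archdeacon); then Dimitriou, Takahashi and Pereira (Canon).
Chaudhari and Mbeki both have date of consecration or institution Nov 25, 2000, so the next rule applies.
Chaudhari and Mbeki both have years in holy orders 27 years, so the next rule applies.
Among Chaudhari and Mbeki, alphabetically by surname: Chaudhari before Mbeki.
Among Dimitriou, Takahashi and Pereira, by date of consecration or institution (earlier first): Dimitriou and Takahashi (Aug 13, 2000) before Pereira (Mar 1, 2001).
Dimitriou and Takahashi both have years in holy orders 2 years, so the next rule applies.
Among Dimitriou and Takahashi, alphabetically by surname: Dimitriou before Takahashi.
Full order: Yilmaz, Chaudhari, Mbeki, Dimitriou, Takahashi, Pereira.

Yilmaz, Chaudhari, Mbeki, Dimitriou, Takahashi, Pereira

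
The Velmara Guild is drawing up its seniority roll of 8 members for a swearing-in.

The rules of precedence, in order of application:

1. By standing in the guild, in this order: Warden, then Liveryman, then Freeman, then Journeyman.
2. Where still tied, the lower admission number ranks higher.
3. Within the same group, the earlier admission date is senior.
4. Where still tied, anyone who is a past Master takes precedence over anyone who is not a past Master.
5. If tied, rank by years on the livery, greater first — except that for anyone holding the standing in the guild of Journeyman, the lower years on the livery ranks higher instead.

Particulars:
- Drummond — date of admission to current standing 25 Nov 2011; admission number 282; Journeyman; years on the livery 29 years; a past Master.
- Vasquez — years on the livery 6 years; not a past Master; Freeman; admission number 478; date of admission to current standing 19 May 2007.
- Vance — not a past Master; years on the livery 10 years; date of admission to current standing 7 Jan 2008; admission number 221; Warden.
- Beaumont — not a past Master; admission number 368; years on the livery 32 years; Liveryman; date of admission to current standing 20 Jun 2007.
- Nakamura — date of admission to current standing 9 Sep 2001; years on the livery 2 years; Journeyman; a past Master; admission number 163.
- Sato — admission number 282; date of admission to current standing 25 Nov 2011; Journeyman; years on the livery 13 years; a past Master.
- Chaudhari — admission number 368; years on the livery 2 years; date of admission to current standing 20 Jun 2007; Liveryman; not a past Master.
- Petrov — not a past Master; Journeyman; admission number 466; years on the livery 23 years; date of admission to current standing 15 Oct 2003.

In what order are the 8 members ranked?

Vance, Beaumont, Chaudhari, Vasquez, Nakamura, Sato, Drummond, Petrov

By standing in the guild: Vance (Warden); then Beaumont and Chaudhari (Liveryman); then Vasquez (Freeman); then Nakamura, Sato, Drummond and Petrov (Journeyman).
Beaumont and Chaudhari both have admission number 368, so the next rule applies.
Beaumont and Chaudhari both have date of admission to current standing 20 Jun 2007, so the next rule applies.
Beaumont and Chaudhari are each not a past Master, so the next rule applies.
Among Beaumont and Chaudhari, by years on the livery (higher first): Beaumont (32 years) before Chaudhari (2 years).
Among Nakamura, Sato, Drummond and Petrov, by admission number (lower first): Nakamura (163) before Sato and Drummond (282) before Petrov (466).
Sato and Drummond both have date of admission to current standing 25 Nov 2011, so the next rule applies.
Sato and Drummond are each a past Master, so the next rule applies.
Among Sato and Drummond, by years on the livery (lower first) (reversed rule for this group): Sato (13 years) before Drummond (29 years).
Full order: Vance, Beaumont, Chaudhari, Vasquez, Nakamura, Sato, Drummond, Petrov.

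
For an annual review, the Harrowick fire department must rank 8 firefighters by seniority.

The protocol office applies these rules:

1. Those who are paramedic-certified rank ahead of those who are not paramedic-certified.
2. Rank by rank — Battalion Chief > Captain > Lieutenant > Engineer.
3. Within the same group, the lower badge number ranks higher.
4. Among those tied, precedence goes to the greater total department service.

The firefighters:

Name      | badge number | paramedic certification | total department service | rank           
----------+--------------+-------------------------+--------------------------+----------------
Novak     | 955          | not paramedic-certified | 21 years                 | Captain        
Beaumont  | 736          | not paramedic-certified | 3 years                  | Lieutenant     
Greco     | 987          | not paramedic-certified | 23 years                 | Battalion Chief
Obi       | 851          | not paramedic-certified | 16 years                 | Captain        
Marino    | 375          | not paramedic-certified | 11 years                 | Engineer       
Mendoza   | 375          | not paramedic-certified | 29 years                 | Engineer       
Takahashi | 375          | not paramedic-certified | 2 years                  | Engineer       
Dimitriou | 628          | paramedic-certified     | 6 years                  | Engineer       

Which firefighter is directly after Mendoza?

Marino

By the first rule: Dimitriou (paramedic-certified); then Greco, Obi, Novak, Beaumont, Mendoza, Marino and Takahashi (each not paramedic-certified).
Among Greco, Obi, Novak, Beaumont, Mendoza, Marino and Takahashi, by rank: Greco (Battalion Chief) before Obi and Novak (Captain) before Beaumont (Lieutenant) before Mendoza, Marino and Takahashi (Engineer).
Among Obi and Novak, by badge number (lower first): Obi (851) before Novak (955).
Mendoza, Marino and Takahashi all have badge number 375, so the next rule applies.
Among Mendoza, Marino and Takahashi, by total department service (higher first): Mendoza (29 years) before Marino (11 years) before Takahashi (2 years).
Order: Dimitriou, Greco, Obi, Novak, Beaumont, Mendoza, Marino, Takahashi.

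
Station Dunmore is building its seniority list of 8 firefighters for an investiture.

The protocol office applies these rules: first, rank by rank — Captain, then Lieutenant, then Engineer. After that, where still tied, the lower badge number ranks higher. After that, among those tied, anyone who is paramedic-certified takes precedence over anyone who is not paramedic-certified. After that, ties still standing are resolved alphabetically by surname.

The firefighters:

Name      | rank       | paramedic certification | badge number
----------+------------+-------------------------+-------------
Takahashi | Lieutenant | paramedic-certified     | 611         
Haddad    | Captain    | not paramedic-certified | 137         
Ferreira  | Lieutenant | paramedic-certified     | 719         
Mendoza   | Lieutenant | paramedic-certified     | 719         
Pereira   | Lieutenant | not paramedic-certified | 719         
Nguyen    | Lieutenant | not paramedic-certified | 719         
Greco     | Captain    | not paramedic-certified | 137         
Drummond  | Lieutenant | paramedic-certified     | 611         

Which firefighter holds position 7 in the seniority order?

Nguyen

By rank: Greco and Haddad (Captain); then Drummond, Takahashi, Ferreira, Mendoza, Nguyen and Pereira (Lieutenant).
Greco and Haddad both have badge number 137, so the next rule applies.
Greco and Haddad are each not paramedic-certified, so the next rule applies.
Among Greco and Haddad, alphabetically by surname: Greco before Haddad.
Among Drummond, Takahashi, Ferreira, Mendoza, Nguyen and Pereira, by badge number (lower first): Drummond and Takahashi (611) before Ferreira, Mendoza, Nguyen and Pereira (719).
Drummond and Takahashi are each paramedic-certified, so the next rule applies.
Among Drummond and Takahashi, alphabetically by surname: Drummond before Takahashi.
Among Ferreira, Mendoza, Nguyen and Pereira, paramedic-certified before not paramedic-certified: Ferreira and Mendoza (paramedic-certified) before Nguyen and Pereira (not paramedic-certified).
Among Ferreira and Mendoza, alphabetically by surname: Ferreira before Mendoza.
Among Nguyen and Pereira, alphabetically by surname: Nguyen before Pereira.
Order: Greco, Haddad, Drummond, Takahashi, Ferreira, Mendoza, Nguyen, Pereira.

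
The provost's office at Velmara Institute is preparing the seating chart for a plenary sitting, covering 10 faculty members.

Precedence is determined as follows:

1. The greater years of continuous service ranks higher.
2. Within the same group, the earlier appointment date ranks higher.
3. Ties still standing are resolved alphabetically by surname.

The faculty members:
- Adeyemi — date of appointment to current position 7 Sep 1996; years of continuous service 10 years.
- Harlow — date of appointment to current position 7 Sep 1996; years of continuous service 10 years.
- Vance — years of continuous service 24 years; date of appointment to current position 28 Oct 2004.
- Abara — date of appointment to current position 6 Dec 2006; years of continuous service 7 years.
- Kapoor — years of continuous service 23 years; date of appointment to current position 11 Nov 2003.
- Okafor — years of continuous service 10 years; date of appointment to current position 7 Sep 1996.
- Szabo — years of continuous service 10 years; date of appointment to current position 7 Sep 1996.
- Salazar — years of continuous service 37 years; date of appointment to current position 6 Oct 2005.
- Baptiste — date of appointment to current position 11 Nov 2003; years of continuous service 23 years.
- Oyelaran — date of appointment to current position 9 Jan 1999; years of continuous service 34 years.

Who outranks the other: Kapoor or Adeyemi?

By years of continuous service (higher first): Salazar (37 years); then Oyelaran (34 years); then Vance (24 years); then Baptiste and Kapoor (both 23 years); then Adeyemi, Harlow, Okafor and Szabo (each 10 years); then Abara (7 years).
Baptiste and Kapoor both have date of appointment to current position 11 Nov 2003, so the next rule applies.
Among Baptiste and Kapoor, alphabetically by surname: Baptiste before Kapoor.
Adeyemi, Harlow, Okafor and Szabo all have date of appointment to current position 7 Sep 1996, so the next rule applies.
Among Adeyemi, Harlow, Okafor and Szabo, alphabetically by surname: Adeyemi before Harlow before Okafor before Szabo.
So Kapoor takes precedence.

Kapoor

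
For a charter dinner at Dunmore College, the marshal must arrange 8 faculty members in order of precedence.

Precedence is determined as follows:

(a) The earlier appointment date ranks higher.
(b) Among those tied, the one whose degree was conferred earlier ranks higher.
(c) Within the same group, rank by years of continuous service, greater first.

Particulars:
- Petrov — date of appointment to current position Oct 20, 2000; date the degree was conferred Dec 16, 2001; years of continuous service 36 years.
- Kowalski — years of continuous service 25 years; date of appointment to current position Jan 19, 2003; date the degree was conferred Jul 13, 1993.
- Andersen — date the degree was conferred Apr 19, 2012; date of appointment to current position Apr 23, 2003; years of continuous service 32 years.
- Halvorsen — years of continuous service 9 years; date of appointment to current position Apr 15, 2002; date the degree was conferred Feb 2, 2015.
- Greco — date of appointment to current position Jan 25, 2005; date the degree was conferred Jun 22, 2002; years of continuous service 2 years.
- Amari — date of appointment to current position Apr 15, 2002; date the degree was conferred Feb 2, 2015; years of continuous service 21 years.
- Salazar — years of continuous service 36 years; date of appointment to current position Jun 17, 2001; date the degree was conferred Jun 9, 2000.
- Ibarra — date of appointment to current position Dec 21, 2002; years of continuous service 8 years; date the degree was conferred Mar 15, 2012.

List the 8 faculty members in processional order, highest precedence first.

Petrov, Salazar, Amari, Halvorsen, Ibarra, Kowalski, Andersen, Greco

By date of appointment to current position (earlier first): Petrov (Oct 20, 2000); then Salazar (Jun 17, 2001); then Amari and Halvorsen (both Apr 15, 2002); then Ibarra (Dec 21, 2002); then Kowalski (Jan 19, 2003); then Andersen (Apr 23, 2003); then Greco (Jan 25, 2005).
Amari and Halvorsen both have date the degree was conferred Feb 2, 2015, so the next rule applies.
Among Amari and Halvorsen, by years of continuous service (higher first): Amari (21 years) before Halvorsen (9 years).
Full order: Petrov, Salazar, Amari, Halvorsen, Ibarra, Kowalski, Andersen, Greco.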